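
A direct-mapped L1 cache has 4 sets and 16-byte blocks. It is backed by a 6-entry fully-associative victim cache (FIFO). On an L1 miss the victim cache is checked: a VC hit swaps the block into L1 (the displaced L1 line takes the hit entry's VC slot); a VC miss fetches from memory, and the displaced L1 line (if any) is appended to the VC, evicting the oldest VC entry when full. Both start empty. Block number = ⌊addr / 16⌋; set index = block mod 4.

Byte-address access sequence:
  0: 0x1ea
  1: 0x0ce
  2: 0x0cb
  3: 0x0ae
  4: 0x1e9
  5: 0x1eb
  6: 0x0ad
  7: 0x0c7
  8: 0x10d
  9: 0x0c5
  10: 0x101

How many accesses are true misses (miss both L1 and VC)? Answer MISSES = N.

#0 0x1ea→b30/s2 MISS; vc=[]
#1 0xce→b12/s0 MISS; vc=[]
#2 0xcb→b12/s0 L1-HIT; vc=[]
#3 0xae→b10/s2 MISS; vc=[30]
#4 0x1e9→b30/s2 VC-HIT; vc=[10]
#5 0x1eb→b30/s2 L1-HIT; vc=[10]
#6 0xad→b10/s2 VC-HIT; vc=[30]
#7 0xc7→b12/s0 L1-HIT; vc=[30]
#8 0x10d→b16/s0 MISS; vc=[30,12]
#9 0xc5→b12/s0 VC-HIT; vc=[30,16]
#10 0x101→b16/s0 VC-HIT; vc=[30,12]

MISSES = 4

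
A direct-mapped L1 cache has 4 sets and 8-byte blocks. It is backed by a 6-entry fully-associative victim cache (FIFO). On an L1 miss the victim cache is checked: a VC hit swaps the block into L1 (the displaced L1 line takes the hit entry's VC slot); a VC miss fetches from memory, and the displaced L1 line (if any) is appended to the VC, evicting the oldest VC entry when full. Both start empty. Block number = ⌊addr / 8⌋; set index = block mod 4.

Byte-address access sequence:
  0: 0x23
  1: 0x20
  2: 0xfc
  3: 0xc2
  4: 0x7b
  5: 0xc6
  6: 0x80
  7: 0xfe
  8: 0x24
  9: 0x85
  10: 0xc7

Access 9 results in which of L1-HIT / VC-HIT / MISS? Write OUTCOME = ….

  [0] addr=0x23 blk=4 s=0: MISS | VC []
  [1] addr=0x20 blk=4 s=0: L1-HIT | VC []
  [2] addr=0xfc blk=31 s=3: MISS | VC []
  [3] addr=0xc2 blk=24 s=0: MISS | VC [4]
  [4] addr=0x7b blk=15 s=3: MISS | VC [4, 31]
  [5] addr=0xc6 blk=24 s=0: L1-HIT | VC [4, 31]
  [6] addr=0x80 blk=16 s=0: MISS | VC [4, 31, 24]
  [7] addr=0xfe blk=31 s=3: VC-HIT | VC [4, 15, 24]
  [8] addr=0x24 blk=4 s=0: VC-HIT | VC [16, 15, 24]
  [9] addr=0x85 blk=16 s=0: VC-HIT | VC [4, 15, 24]
  [10] addr=0xc7 blk=24 s=0: VC-HIT | VC [4, 15, 16]

OUTCOME = VC-HIT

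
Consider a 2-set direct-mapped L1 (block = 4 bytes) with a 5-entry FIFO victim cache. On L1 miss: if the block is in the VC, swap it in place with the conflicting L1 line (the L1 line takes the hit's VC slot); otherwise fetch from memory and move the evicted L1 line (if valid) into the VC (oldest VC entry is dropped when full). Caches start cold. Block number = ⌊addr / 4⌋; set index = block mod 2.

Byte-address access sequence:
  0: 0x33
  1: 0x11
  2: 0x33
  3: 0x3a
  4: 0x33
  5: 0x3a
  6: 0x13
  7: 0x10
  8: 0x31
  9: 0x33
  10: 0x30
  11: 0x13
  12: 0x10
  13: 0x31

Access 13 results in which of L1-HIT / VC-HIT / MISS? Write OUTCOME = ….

0: 0x33 (blk 12, set 0) → MISS  vc=[]
1: 0x11 (blk 4, set 0) → MISS  vc=[12]
2: 0x33 (blk 12, set 0) → VC-HIT  vc=[4]
3: 0x3a (blk 14, set 0) → MISS  vc=[4, 12]
4: 0x33 (blk 12, set 0) → VC-HIT  vc=[4, 14]
5: 0x3a (blk 14, set 0) → VC-HIT  vc=[4, 12]
6: 0x13 (blk 4, set 0) → VC-HIT  vc=[14, 12]
7: 0x10 (blk 4, set 0) → L1-HIT  vc=[14, 12]
8: 0x31 (blk 12, set 0) → VC-HIT  vc=[14, 4]
9: 0x33 (blk 12, set 0) → L1-HIT  vc=[14, 4]
10: 0x30 (blk 12, set 0) → L1-HIT  vc=[14, 4]
11: 0x13 (blk 4, set 0) → VC-HIT  vc=[14, 12]
12: 0x10 (blk 4, set 0) → L1-HIT  vc=[14, 12]
13: 0x31 (blk 12, set 0) → VC-HIT  vc=[14, 4]

OUTCOME = VC-HIT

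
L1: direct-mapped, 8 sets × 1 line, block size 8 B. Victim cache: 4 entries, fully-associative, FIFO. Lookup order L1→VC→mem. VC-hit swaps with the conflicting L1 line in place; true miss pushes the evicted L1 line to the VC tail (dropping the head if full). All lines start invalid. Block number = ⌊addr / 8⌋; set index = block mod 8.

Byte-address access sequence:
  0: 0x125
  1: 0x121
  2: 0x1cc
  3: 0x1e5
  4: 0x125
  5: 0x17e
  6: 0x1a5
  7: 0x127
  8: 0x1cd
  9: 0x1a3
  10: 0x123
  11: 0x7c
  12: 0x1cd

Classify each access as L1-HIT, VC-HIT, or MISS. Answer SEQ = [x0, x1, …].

SEQ = [MISS, L1-HIT, MISS, MISS, VC-HIT, MISS, MISS, VC-HIT, L1-HIT, VC-HIT, VC-HIT, MISS, L1-HIT]

  [0] addr=0x125 blk=36 s=4: MISS | VC []
  [1] addr=0x121 blk=36 s=4: L1-HIT | VC []
  [2] addr=0x1cc blk=57 s=1: MISS | VC []
  [3] addr=0x1e5 blk=60 s=4: MISS | VC [36]
  [4] addr=0x125 blk=36 s=4: VC-HIT | VC [60]
  [5] addr=0x17e blk=47 s=7: MISS | VC [60]
  [6] addr=0x1a5 blk=52 s=4: MISS | VC [60, 36]
  [7] addr=0x127 blk=36 s=4: VC-HIT | VC [60, 52]
  [8] addr=0x1cd blk=57 s=1: L1-HIT | VC [60, 52]
  [9] addr=0x1a3 blk=52 s=4: VC-HIT | VC [60, 36]
  [10] addr=0x123 blk=36 s=4: VC-HIT | VC [60, 52]
  [11] addr=0x7c blk=15 s=7: MISS | VC [60, 52, 47]
  [12] addr=0x1cd blk=57 s=1: L1-HIT | VC [60, 52, 47]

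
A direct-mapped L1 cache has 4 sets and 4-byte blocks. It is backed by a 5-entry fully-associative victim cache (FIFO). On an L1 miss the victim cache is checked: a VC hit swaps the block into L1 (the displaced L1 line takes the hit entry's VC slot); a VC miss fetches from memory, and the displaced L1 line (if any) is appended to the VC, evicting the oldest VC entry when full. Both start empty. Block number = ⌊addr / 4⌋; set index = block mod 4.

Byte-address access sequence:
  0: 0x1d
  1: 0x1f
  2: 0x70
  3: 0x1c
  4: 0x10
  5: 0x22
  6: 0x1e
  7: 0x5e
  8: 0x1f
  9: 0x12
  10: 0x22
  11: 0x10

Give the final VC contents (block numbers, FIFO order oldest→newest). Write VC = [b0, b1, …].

VC = [28, 8, 23]

0: 0x1d (blk 7, set 3) → MISS  vc=[]
1: 0x1f (blk 7, set 3) → L1-HIT  vc=[]
2: 0x70 (blk 28, set 0) → MISS  vc=[]
3: 0x1c (blk 7, set 3) → L1-HIT  vc=[]
4: 0x10 (blk 4, set 0) → MISS  vc=[28]
5: 0x22 (blk 8, set 0) → MISS  vc=[28, 4]
6: 0x1e (blk 7, set 3) → L1-HIT  vc=[28, 4]
7: 0x5e (blk 23, set 3) → MISS  vc=[28, 4, 7]
8: 0x1f (blk 7, set 3) → VC-HIT  vc=[28, 4, 23]
9: 0x12 (blk 4, set 0) → VC-HIT  vc=[28, 8, 23]
10: 0x22 (blk 8, set 0) → VC-HIT  vc=[28, 4, 23]
11: 0x10 (blk 4, set 0) → VC-HIT  vc=[28, 8, 23]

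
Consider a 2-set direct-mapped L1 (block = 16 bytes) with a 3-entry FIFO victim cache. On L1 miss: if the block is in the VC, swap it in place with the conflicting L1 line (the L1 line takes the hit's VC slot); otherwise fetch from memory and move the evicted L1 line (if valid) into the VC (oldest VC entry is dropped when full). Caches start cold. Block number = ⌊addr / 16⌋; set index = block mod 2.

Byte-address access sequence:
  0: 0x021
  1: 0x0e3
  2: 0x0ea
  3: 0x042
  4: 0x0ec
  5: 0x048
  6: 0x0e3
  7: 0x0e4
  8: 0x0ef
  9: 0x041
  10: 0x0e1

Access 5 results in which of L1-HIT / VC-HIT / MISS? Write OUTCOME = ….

0: 0x21 (blk 2, set 0) → MISS  vc=[]
1: 0xe3 (blk 14, set 0) → MISS  vc=[2]
2: 0xea (blk 14, set 0) → L1-HIT  vc=[2]
3: 0x42 (blk 4, set 0) → MISS  vc=[2, 14]
4: 0xec (blk 14, set 0) → VC-HIT  vc=[2, 4]
5: 0x48 (blk 4, set 0) → VC-HIT  vc=[2, 14]
6: 0xe3 (blk 14, set 0) → VC-HIT  vc=[2, 4]
7: 0xe4 (blk 14, set 0) → L1-HIT  vc=[2, 4]
8: 0xef (blk 14, set 0) → L1-HIT  vc=[2, 4]
9: 0x41 (blk 4, set 0) → VC-HIT  vc=[2, 14]
10: 0xe1 (blk 14, set 0) → VC-HIT  vc=[2, 4]

OUTCOME = VC-HIT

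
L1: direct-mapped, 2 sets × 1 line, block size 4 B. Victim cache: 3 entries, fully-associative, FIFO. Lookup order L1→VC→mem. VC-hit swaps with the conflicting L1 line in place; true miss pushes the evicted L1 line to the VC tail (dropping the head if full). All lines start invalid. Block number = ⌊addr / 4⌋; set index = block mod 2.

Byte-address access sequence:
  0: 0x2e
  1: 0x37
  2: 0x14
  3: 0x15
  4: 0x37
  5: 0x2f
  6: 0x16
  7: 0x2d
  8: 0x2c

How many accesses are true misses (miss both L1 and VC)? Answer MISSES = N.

MISSES = 3

0: 0x2e (blk 11, set 1) → MISS  vc=[]
1: 0x37 (blk 13, set 1) → MISS  vc=[11]
2: 0x14 (blk 5, set 1) → MISS  vc=[11, 13]
3: 0x15 (blk 5, set 1) → L1-HIT  vc=[11, 13]
4: 0x37 (blk 13, set 1) → VC-HIT  vc=[11, 5]
5: 0x2f (blk 11, set 1) → VC-HIT  vc=[13, 5]
6: 0x16 (blk 5, set 1) → VC-HIT  vc=[13, 11]
7: 0x2d (blk 11, set 1) → VC-HIT  vc=[13, 5]
8: 0x2c (blk 11, set 1) → L1-HIT  vc=[13, 5]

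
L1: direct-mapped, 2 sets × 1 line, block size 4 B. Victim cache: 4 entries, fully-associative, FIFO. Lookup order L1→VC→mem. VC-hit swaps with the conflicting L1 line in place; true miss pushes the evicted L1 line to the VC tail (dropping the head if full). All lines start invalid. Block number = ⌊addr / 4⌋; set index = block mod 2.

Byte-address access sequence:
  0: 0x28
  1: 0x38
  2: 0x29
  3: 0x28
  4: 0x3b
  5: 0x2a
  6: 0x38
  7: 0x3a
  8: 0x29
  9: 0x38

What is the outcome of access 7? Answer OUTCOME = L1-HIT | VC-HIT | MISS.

OUTCOME = L1-HIT

#0 0x28→b10/s0 MISS; vc=[]
#1 0x38→b14/s0 MISS; vc=[10]
#2 0x29→b10/s0 VC-HIT; vc=[14]
#3 0x28→b10/s0 L1-HIT; vc=[14]
#4 0x3b→b14/s0 VC-HIT; vc=[10]
#5 0x2a→b10/s0 VC-HIT; vc=[14]
#6 0x38→b14/s0 VC-HIT; vc=[10]
#7 0x3a→b14/s0 L1-HIT; vc=[10]
#8 0x29→b10/s0 VC-HIT; vc=[14]
#9 0x38→b14/s0 VC-HIT; vc=[10]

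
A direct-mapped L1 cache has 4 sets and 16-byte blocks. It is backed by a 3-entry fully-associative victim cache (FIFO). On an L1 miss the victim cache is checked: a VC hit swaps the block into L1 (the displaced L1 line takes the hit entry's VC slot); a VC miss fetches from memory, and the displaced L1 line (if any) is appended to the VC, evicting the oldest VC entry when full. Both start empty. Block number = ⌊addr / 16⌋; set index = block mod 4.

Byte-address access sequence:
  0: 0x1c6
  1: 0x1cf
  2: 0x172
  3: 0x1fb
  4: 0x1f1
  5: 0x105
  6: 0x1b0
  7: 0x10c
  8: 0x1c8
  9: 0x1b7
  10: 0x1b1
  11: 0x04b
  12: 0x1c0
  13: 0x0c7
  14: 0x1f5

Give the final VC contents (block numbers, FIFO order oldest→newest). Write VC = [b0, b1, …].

  [0] addr=0x1c6 blk=28 s=0: MISS | VC []
  [1] addr=0x1cf blk=28 s=0: L1-HIT | VC []
  [2] addr=0x172 blk=23 s=3: MISS | VC []
  [3] addr=0x1fb blk=31 s=3: MISS | VC [23]
  [4] addr=0x1f1 blk=31 s=3: L1-HIT | VC [23]
  [5] addr=0x105 blk=16 s=0: MISS | VC [23, 28]
  [6] addr=0x1b0 blk=27 s=3: MISS | VC [23, 28, 31]
  [7] addr=0x10c blk=16 s=0: L1-HIT | VC [23, 28, 31]
  [8] addr=0x1c8 blk=28 s=0: VC-HIT | VC [23, 16, 31]
  [9] addr=0x1b7 blk=27 s=3: L1-HIT | VC [23, 16, 31]
  [10] addr=0x1b1 blk=27 s=3: L1-HIT | VC [23, 16, 31]
  [11] addr=0x4b blk=4 s=0: MISS | VC [16, 31, 28]
  [12] addr=0x1c0 blk=28 s=0: VC-HIT | VC [16, 31, 4]
  [13] addr=0xc7 blk=12 s=0: MISS | VC [31, 4, 28]
  [14] addr=0x1f5 blk=31 s=3: VC-HIT | VC [27, 4, 28]

VC = [27, 4, 28]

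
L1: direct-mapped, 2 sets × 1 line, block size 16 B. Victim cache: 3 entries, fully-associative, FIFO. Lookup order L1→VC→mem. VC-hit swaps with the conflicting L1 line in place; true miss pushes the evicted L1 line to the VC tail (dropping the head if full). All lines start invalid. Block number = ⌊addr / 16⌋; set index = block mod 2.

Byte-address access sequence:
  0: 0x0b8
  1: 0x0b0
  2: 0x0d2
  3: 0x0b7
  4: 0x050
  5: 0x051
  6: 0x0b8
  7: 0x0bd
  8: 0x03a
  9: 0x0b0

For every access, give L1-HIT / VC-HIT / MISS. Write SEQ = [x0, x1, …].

#0 0xb8→b11/s1 MISS; vc=[]
#1 0xb0→b11/s1 L1-HIT; vc=[]
#2 0xd2→b13/s1 MISS; vc=[11]
#3 0xb7→b11/s1 VC-HIT; vc=[13]
#4 0x50→b5/s1 MISS; vc=[13,11]
#5 0x51→b5/s1 L1-HIT; vc=[13,11]
#6 0xb8→b11/s1 VC-HIT; vc=[13,5]
#7 0xbd→b11/s1 L1-HIT; vc=[13,5]
#8 0x3a→b3/s1 MISS; vc=[13,5,11]
#9 0xb0→b11/s1 VC-HIT; vc=[13,5,3]

SEQ = [MISS, L1-HIT, MISS, VC-HIT, MISS, L1-HIT, VC-HIT, L1-HIT, MISS, VC-HIT]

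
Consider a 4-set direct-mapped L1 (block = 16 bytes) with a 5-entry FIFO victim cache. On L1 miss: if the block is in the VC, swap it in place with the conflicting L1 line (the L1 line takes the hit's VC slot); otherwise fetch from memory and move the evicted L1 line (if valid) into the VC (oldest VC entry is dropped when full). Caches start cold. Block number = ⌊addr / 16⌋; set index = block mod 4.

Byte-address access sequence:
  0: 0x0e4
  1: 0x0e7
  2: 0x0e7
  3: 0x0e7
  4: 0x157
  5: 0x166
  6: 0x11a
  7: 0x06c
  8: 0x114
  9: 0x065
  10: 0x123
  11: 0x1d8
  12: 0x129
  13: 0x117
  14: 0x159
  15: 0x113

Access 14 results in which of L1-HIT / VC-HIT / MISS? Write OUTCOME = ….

#0 0xe4→b14/s2 MISS; vc=[]
#1 0xe7→b14/s2 L1-HIT; vc=[]
#2 0xe7→b14/s2 L1-HIT; vc=[]
#3 0xe7→b14/s2 L1-HIT; vc=[]
#4 0x157→b21/s1 MISS; vc=[]
#5 0x166→b22/s2 MISS; vc=[14]
#6 0x11a→b17/s1 MISS; vc=[14,21]
#7 0x6c→b6/s2 MISS; vc=[14,21,22]
#8 0x114→b17/s1 L1-HIT; vc=[14,21,22]
#9 0x65→b6/s2 L1-HIT; vc=[14,21,22]
#10 0x123→b18/s2 MISS; vc=[14,21,22,6]
#11 0x1d8→b29/s1 MISS; vc=[14,21,22,6,17]
#12 0x129→b18/s2 L1-HIT; vc=[14,21,22,6,17]
#13 0x117→b17/s1 VC-HIT; vc=[14,21,22,6,29]
#14 0x159→b21/s1 VC-HIT; vc=[14,17,22,6,29]
#15 0x113→b17/s1 VC-HIT; vc=[14,21,22,6,29]

OUTCOME = VC-HIT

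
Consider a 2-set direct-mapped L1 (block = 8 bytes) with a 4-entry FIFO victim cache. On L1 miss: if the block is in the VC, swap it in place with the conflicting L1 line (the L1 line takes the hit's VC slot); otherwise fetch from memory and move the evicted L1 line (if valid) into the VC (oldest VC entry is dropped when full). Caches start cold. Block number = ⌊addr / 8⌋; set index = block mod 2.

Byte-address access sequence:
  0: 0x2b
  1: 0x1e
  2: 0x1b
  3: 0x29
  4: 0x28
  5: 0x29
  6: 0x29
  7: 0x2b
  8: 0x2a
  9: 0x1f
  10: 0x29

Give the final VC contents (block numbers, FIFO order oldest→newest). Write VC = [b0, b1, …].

VC = [3]

  [0] addr=0x2b blk=5 s=1: MISS | VC []
  [1] addr=0x1e blk=3 s=1: MISS | VC [5]
  [2] addr=0x1b blk=3 s=1: L1-HIT | VC [5]
  [3] addr=0x29 blk=5 s=1: VC-HIT | VC [3]
  [4] addr=0x28 blk=5 s=1: L1-HIT | VC [3]
  [5] addr=0x29 blk=5 s=1: L1-HIT | VC [3]
  [6] addr=0x29 blk=5 s=1: L1-HIT | VC [3]
  [7] addr=0x2b blk=5 s=1: L1-HIT | VC [3]
  [8] addr=0x2a blk=5 s=1: L1-HIT | VC [3]
  [9] addr=0x1f blk=3 s=1: VC-HIT | VC [5]
  [10] addr=0x29 blk=5 s=1: VC-HIT | VC [3]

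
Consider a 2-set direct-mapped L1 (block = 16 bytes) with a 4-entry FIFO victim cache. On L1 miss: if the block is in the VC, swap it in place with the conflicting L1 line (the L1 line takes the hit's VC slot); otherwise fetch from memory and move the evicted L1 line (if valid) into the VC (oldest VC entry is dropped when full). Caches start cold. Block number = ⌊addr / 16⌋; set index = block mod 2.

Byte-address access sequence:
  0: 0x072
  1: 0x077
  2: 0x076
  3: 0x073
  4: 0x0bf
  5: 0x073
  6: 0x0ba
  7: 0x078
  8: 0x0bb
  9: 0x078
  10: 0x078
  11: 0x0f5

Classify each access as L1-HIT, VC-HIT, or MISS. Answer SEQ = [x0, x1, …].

#0 0x72→b7/s1 MISS; vc=[]
#1 0x77→b7/s1 L1-HIT; vc=[]
#2 0x76→b7/s1 L1-HIT; vc=[]
#3 0x73→b7/s1 L1-HIT; vc=[]
#4 0xbf→b11/s1 MISS; vc=[7]
#5 0x73→b7/s1 VC-HIT; vc=[11]
#6 0xba→b11/s1 VC-HIT; vc=[7]
#7 0x78→b7/s1 VC-HIT; vc=[11]
#8 0xbb→b11/s1 VC-HIT; vc=[7]
#9 0x78→b7/s1 VC-HIT; vc=[11]
#10 0x78→b7/s1 L1-HIT; vc=[11]
#11 0xf5→b15/s1 MISS; vc=[11,7]

SEQ = [MISS, L1-HIT, L1-HIT, L1-HIT, MISS, VC-HIT, VC-HIT, VC-HIT, VC-HIT, VC-HIT, L1-HIT, MISS]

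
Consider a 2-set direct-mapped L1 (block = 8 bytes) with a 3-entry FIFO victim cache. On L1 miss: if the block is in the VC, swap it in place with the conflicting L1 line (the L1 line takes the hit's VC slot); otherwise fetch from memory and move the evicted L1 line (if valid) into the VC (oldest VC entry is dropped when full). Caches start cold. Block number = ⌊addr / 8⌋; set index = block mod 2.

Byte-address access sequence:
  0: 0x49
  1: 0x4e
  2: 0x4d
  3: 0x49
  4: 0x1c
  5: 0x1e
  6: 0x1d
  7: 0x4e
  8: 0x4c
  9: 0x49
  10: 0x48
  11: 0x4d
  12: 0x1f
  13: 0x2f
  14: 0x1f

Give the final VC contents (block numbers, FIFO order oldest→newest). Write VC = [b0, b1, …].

VC = [9, 5]

0: 0x49 (blk 9, set 1) → MISS  vc=[]
1: 0x4e (blk 9, set 1) → L1-HIT  vc=[]
2: 0x4d (blk 9, set 1) → L1-HIT  vc=[]
3: 0x49 (blk 9, set 1) → L1-HIT  vc=[]
4: 0x1c (blk 3, set 1) → MISS  vc=[9]
5: 0x1e (blk 3, set 1) → L1-HIT  vc=[9]
6: 0x1d (blk 3, set 1) → L1-HIT  vc=[9]
7: 0x4e (blk 9, set 1) → VC-HIT  vc=[3]
8: 0x4c (blk 9, set 1) → L1-HIT  vc=[3]
9: 0x49 (blk 9, set 1) → L1-HIT  vc=[3]
10: 0x48 (blk 9, set 1) → L1-HIT  vc=[3]
11: 0x4d (blk 9, set 1) → L1-HIT  vc=[3]
12: 0x1f (blk 3, set 1) → VC-HIT  vc=[9]
13: 0x2f (blk 5, set 1) → MISS  vc=[9, 3]
14: 0x1f (blk 3, set 1) → VC-HIT  vc=[9, 5]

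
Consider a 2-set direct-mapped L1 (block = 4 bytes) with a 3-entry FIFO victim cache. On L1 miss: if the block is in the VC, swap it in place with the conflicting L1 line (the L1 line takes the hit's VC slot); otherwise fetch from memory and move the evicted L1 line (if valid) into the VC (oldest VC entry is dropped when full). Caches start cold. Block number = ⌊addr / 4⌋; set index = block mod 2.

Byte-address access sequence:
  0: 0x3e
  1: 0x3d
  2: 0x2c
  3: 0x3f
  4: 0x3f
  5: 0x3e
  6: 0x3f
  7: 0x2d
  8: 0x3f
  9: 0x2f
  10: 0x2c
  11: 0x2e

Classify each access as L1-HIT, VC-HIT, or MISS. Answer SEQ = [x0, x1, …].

SEQ = [MISS, L1-HIT, MISS, VC-HIT, L1-HIT, L1-HIT, L1-HIT, VC-HIT, VC-HIT, VC-HIT, L1-HIT, L1-HIT]

  [0] addr=0x3e blk=15 s=1: MISS | VC []
  [1] addr=0x3d blk=15 s=1: L1-HIT | VC []
  [2] addr=0x2c blk=11 s=1: MISS | VC [15]
  [3] addr=0x3f blk=15 s=1: VC-HIT | VC [11]
  [4] addr=0x3f blk=15 s=1: L1-HIT | VC [11]
  [5] addr=0x3e blk=15 s=1: L1-HIT | VC [11]
  [6] addr=0x3f blk=15 s=1: L1-HIT | VC [11]
  [7] addr=0x2d blk=11 s=1: VC-HIT | VC [15]
  [8] addr=0x3f blk=15 s=1: VC-HIT | VC [11]
  [9] addr=0x2f blk=11 s=1: VC-HIT | VC [15]
  [10] addr=0x2c blk=11 s=1: L1-HIT | VC [15]
  [11] addr=0x2e blk=11 s=1: L1-HIT | VC [15]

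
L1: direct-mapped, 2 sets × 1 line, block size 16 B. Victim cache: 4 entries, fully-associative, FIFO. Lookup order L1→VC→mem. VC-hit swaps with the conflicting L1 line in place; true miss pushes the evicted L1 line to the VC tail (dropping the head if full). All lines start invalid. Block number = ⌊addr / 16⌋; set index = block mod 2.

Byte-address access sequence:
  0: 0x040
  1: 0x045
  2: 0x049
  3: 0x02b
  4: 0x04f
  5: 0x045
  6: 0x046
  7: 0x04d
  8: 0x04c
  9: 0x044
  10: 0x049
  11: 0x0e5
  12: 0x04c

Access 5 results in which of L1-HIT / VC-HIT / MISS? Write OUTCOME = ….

OUTCOME = L1-HIT

0: 0x40 (blk 4, set 0) → MISS  vc=[]
1: 0x45 (blk 4, set 0) → L1-HIT  vc=[]
2: 0x49 (blk 4, set 0) → L1-HIT  vc=[]
3: 0x2b (blk 2, set 0) → MISS  vc=[4]
4: 0x4f (blk 4, set 0) → VC-HIT  vc=[2]
5: 0x45 (blk 4, set 0) → L1-HIT  vc=[2]
6: 0x46 (blk 4, set 0) → L1-HIT  vc=[2]
7: 0x4d (blk 4, set 0) → L1-HIT  vc=[2]
8: 0x4c (blk 4, set 0) → L1-HIT  vc=[2]
9: 0x44 (blk 4, set 0) → L1-HIT  vc=[2]
10: 0x49 (blk 4, set 0) → L1-HIT  vc=[2]
11: 0xe5 (blk 14, set 0) → MISS  vc=[2, 4]
12: 0x4c (blk 4, set 0) → VC-HIT  vc=[2, 14]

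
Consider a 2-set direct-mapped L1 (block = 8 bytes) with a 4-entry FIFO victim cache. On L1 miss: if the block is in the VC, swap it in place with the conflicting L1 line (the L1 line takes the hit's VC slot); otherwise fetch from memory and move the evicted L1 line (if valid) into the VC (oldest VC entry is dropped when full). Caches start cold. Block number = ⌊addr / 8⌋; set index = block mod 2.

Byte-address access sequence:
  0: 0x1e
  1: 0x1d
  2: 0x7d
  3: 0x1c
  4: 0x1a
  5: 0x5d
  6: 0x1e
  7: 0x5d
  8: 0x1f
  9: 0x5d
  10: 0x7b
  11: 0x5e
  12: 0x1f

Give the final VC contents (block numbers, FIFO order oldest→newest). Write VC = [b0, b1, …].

  [0] addr=0x1e blk=3 s=1: MISS | VC []
  [1] addr=0x1d blk=3 s=1: L1-HIT | VC []
  [2] addr=0x7d blk=15 s=1: MISS | VC [3]
  [3] addr=0x1c blk=3 s=1: VC-HIT | VC [15]
  [4] addr=0x1a blk=3 s=1: L1-HIT | VC [15]
  [5] addr=0x5d blk=11 s=1: MISS | VC [15, 3]
  [6] addr=0x1e blk=3 s=1: VC-HIT | VC [15, 11]
  [7] addr=0x5d blk=11 s=1: VC-HIT | VC [15, 3]
  [8] addr=0x1f blk=3 s=1: VC-HIT | VC [15, 11]
  [9] addr=0x5d blk=11 s=1: VC-HIT | VC [15, 3]
  [10] addr=0x7b blk=15 s=1: VC-HIT | VC [11, 3]
  [11] addr=0x5e blk=11 s=1: VC-HIT | VC [15, 3]
  [12] addr=0x1f blk=3 s=1: VC-HIT | VC [15, 11]

VC = [15, 11]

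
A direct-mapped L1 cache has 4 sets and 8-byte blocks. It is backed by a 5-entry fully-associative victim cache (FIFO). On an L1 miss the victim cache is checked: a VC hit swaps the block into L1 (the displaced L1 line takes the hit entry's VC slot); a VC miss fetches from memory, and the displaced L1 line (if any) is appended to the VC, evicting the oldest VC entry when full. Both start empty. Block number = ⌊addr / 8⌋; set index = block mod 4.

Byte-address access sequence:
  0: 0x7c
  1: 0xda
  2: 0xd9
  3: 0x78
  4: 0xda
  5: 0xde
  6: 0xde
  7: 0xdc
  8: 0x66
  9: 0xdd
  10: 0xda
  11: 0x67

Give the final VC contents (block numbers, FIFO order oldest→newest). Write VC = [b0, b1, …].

#0 0x7c→b15/s3 MISS; vc=[]
#1 0xda→b27/s3 MISS; vc=[15]
#2 0xd9→b27/s3 L1-HIT; vc=[15]
#3 0x78→b15/s3 VC-HIT; vc=[27]
#4 0xda→b27/s3 VC-HIT; vc=[15]
#5 0xde→b27/s3 L1-HIT; vc=[15]
#6 0xde→b27/s3 L1-HIT; vc=[15]
#7 0xdc→b27/s3 L1-HIT; vc=[15]
#8 0x66→b12/s0 MISS; vc=[15]
#9 0xdd→b27/s3 L1-HIT; vc=[15]
#10 0xda→b27/s3 L1-HIT; vc=[15]
#11 0x67→b12/s0 L1-HIT; vc=[15]

VC = [15]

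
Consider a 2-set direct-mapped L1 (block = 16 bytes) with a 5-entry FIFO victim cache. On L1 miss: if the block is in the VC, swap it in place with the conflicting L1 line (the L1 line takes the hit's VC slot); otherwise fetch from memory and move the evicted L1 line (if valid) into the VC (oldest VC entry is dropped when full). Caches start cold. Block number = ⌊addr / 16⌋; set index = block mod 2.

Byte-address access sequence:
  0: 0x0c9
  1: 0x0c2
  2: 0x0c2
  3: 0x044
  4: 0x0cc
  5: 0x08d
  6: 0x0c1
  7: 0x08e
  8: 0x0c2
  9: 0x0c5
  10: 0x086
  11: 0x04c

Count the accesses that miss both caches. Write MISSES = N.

  [0] addr=0xc9 blk=12 s=0: MISS | VC []
  [1] addr=0xc2 blk=12 s=0: L1-HIT | VC []
  [2] addr=0xc2 blk=12 s=0: L1-HIT | VC []
  [3] addr=0x44 blk=4 s=0: MISS | VC [12]
  [4] addr=0xcc blk=12 s=0: VC-HIT | VC [4]
  [5] addr=0x8d blk=8 s=0: MISS | VC [4, 12]
  [6] addr=0xc1 blk=12 s=0: VC-HIT | VC [4, 8]
  [7] addr=0x8e blk=8 s=0: VC-HIT | VC [4, 12]
  [8] addr=0xc2 blk=12 s=0: VC-HIT | VC [4, 8]
  [9] addr=0xc5 blk=12 s=0: L1-HIT | VC [4, 8]
  [10] addr=0x86 blk=8 s=0: VC-HIT | VC [4, 12]
  [11] addr=0x4c blk=4 s=0: VC-HIT | VC [8, 12]

MISSES = 3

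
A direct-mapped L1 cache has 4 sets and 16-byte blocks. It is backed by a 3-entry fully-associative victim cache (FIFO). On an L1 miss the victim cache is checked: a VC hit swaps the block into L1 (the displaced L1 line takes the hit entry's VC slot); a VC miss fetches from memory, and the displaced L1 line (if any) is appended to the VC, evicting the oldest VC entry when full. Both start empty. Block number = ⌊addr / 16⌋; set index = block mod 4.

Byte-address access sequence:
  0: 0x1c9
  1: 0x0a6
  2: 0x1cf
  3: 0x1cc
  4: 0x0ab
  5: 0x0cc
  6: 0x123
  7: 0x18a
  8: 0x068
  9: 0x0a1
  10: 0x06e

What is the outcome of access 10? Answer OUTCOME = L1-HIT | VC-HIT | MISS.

OUTCOME = VC-HIT

  [0] addr=0x1c9 blk=28 s=0: MISS | VC []
  [1] addr=0xa6 blk=10 s=2: MISS | VC []
  [2] addr=0x1cf blk=28 s=0: L1-HIT | VC []
  [3] addr=0x1cc blk=28 s=0: L1-HIT | VC []
  [4] addr=0xab blk=10 s=2: L1-HIT | VC []
  [5] addr=0xcc blk=12 s=0: MISS | VC [28]
  [6] addr=0x123 blk=18 s=2: MISS | VC [28, 10]
  [7] addr=0x18a blk=24 s=0: MISS | VC [28, 10, 12]
  [8] addr=0x68 blk=6 s=2: MISS | VC [10, 12, 18]
  [9] addr=0xa1 blk=10 s=2: VC-HIT | VC [6, 12, 18]
  [10] addr=0x6e blk=6 s=2: VC-HIT | VC [10, 12, 18]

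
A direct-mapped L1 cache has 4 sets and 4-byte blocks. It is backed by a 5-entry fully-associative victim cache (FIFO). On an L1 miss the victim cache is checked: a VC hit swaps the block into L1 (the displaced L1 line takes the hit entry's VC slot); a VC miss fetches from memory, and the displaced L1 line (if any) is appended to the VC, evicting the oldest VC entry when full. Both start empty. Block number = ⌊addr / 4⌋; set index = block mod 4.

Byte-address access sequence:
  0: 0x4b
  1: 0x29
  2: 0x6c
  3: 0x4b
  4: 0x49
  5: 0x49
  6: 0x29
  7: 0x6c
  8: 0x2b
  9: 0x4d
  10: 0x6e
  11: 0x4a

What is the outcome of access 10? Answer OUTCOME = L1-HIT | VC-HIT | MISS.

0: 0x4b (blk 18, set 2) → MISS  vc=[]
1: 0x29 (blk 10, set 2) → MISS  vc=[18]
2: 0x6c (blk 27, set 3) → MISS  vc=[18]
3: 0x4b (blk 18, set 2) → VC-HIT  vc=[10]
4: 0x49 (blk 18, set 2) → L1-HIT  vc=[10]
5: 0x49 (blk 18, set 2) → L1-HIT  vc=[10]
6: 0x29 (blk 10, set 2) → VC-HIT  vc=[18]
7: 0x6c (blk 27, set 3) → L1-HIT  vc=[18]
8: 0x2b (blk 10, set 2) → L1-HIT  vc=[18]
9: 0x4d (blk 19, set 3) → MISS  vc=[18, 27]
10: 0x6e (blk 27, set 3) → VC-HIT  vc=[18, 19]
11: 0x4a (blk 18, set 2) → VC-HIT  vc=[10, 19]

OUTCOME = VC-HIT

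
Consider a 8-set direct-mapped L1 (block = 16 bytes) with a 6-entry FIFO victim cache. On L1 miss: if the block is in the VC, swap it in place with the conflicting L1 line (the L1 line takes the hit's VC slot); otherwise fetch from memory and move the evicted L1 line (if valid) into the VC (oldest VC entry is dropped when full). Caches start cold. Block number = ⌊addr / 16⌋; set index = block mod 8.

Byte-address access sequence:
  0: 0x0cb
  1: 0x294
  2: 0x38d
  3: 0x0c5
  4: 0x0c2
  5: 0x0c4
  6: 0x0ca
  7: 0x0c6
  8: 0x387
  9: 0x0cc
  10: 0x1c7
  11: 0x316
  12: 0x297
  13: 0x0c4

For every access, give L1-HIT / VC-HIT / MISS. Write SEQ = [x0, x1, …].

SEQ = [MISS, MISS, MISS, L1-HIT, L1-HIT, L1-HIT, L1-HIT, L1-HIT, L1-HIT, L1-HIT, MISS, MISS, VC-HIT, VC-HIT]

  [0] addr=0xcb blk=12 s=4: MISS | VC []
  [1] addr=0x294 blk=41 s=1: MISS | VC []
  [2] addr=0x38d blk=56 s=0: MISS | VC []
  [3] addr=0xc5 blk=12 s=4: L1-HIT | VC []
  [4] addr=0xc2 blk=12 s=4: L1-HIT | VC []
  [5] addr=0xc4 blk=12 s=4: L1-HIT | VC []
  [6] addr=0xca blk=12 s=4: L1-HIT | VC []
  [7] addr=0xc6 blk=12 s=4: L1-HIT | VC []
  [8] addr=0x387 blk=56 s=0: L1-HIT | VC []
  [9] addr=0xcc blk=12 s=4: L1-HIT | VC []
  [10] addr=0x1c7 blk=28 s=4: MISS | VC [12]
  [11] addr=0x316 blk=49 s=1: MISS | VC [12, 41]
  [12] addr=0x297 blk=41 s=1: VC-HIT | VC [12, 49]
  [13] addr=0xc4 blk=12 s=4: VC-HIT | VC [28, 49]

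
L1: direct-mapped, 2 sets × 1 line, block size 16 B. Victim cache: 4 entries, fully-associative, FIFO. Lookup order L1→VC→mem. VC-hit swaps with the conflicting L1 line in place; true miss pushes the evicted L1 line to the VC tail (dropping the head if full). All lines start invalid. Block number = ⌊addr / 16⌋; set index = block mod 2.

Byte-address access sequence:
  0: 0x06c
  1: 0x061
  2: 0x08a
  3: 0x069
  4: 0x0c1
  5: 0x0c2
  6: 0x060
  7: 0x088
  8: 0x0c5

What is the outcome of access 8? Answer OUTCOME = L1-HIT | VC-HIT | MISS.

#0 0x6c→b6/s0 MISS; vc=[]
#1 0x61→b6/s0 L1-HIT; vc=[]
#2 0x8a→b8/s0 MISS; vc=[6]
#3 0x69→b6/s0 VC-HIT; vc=[8]
#4 0xc1→b12/s0 MISS; vc=[8,6]
#5 0xc2→b12/s0 L1-HIT; vc=[8,6]
#6 0x60→b6/s0 VC-HIT; vc=[8,12]
#7 0x88→b8/s0 VC-HIT; vc=[6,12]
#8 0xc5→b12/s0 VC-HIT; vc=[6,8]

OUTCOME = VC-HIT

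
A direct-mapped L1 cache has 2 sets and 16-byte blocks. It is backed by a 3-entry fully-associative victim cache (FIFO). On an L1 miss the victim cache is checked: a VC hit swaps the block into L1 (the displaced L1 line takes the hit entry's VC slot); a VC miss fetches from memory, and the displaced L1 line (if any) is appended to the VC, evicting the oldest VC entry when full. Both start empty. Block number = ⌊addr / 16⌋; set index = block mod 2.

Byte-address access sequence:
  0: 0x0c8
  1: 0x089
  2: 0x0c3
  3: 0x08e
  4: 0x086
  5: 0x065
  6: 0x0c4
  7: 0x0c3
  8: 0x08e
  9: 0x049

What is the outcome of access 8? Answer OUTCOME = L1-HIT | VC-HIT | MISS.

OUTCOME = VC-HIT

#0 0xc8→b12/s0 MISS; vc=[]
#1 0x89→b8/s0 MISS; vc=[12]
#2 0xc3→b12/s0 VC-HIT; vc=[8]
#3 0x8e→b8/s0 VC-HIT; vc=[12]
#4 0x86→b8/s0 L1-HIT; vc=[12]
#5 0x65→b6/s0 MISS; vc=[12,8]
#6 0xc4→b12/s0 VC-HIT; vc=[6,8]
#7 0xc3→b12/s0 L1-HIT; vc=[6,8]
#8 0x8e→b8/s0 VC-HIT; vc=[6,12]
#9 0x49→b4/s0 MISS; vc=[6,12,8]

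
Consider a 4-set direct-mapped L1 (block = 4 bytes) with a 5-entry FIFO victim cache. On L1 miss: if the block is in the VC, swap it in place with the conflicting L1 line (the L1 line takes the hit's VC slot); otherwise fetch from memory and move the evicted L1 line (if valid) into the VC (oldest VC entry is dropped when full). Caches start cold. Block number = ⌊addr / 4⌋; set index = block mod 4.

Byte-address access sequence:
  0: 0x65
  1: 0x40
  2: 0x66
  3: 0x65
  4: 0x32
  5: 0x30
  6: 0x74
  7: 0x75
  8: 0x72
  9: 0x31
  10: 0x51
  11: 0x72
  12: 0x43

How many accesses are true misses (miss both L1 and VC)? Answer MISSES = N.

MISSES = 6

0: 0x65 (blk 25, set 1) → MISS  vc=[]
1: 0x40 (blk 16, set 0) → MISS  vc=[]
2: 0x66 (blk 25, set 1) → L1-HIT  vc=[]
3: 0x65 (blk 25, set 1) → L1-HIT  vc=[]
4: 0x32 (blk 12, set 0) → MISS  vc=[16]
5: 0x30 (blk 12, set 0) → L1-HIT  vc=[16]
6: 0x74 (blk 29, set 1) → MISS  vc=[16, 25]
7: 0x75 (blk 29, set 1) → L1-HIT  vc=[16, 25]
8: 0x72 (blk 28, set 0) → MISS  vc=[16, 25, 12]
9: 0x31 (blk 12, set 0) → VC-HIT  vc=[16, 25, 28]
10: 0x51 (blk 20, set 0) → MISS  vc=[16, 25, 28, 12]
11: 0x72 (blk 28, set 0) → VC-HIT  vc=[16, 25, 20, 12]
12: 0x43 (blk 16, set 0) → VC-HIT  vc=[28, 25, 20, 12]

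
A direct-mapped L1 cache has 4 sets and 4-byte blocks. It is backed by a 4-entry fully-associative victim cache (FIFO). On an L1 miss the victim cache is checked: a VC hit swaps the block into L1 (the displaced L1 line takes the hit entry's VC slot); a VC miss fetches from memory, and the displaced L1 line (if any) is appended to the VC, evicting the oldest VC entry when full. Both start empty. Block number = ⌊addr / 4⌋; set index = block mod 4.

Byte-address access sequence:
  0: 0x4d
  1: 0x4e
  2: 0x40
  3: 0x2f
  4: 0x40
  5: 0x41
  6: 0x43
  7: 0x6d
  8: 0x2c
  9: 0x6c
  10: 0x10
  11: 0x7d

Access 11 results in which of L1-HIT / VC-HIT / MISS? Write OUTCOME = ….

OUTCOME = MISS

#0 0x4d→b19/s3 MISS; vc=[]
#1 0x4e→b19/s3 L1-HIT; vc=[]
#2 0x40→b16/s0 MISS; vc=[]
#3 0x2f→b11/s3 MISS; vc=[19]
#4 0x40→b16/s0 L1-HIT; vc=[19]
#5 0x41→b16/s0 L1-HIT; vc=[19]
#6 0x43→b16/s0 L1-HIT; vc=[19]
#7 0x6d→b27/s3 MISS; vc=[19,11]
#8 0x2c→b11/s3 VC-HIT; vc=[19,27]
#9 0x6c→b27/s3 VC-HIT; vc=[19,11]
#10 0x10→b4/s0 MISS; vc=[19,11,16]
#11 0x7d→b31/s3 MISS; vc=[19,11,16,27]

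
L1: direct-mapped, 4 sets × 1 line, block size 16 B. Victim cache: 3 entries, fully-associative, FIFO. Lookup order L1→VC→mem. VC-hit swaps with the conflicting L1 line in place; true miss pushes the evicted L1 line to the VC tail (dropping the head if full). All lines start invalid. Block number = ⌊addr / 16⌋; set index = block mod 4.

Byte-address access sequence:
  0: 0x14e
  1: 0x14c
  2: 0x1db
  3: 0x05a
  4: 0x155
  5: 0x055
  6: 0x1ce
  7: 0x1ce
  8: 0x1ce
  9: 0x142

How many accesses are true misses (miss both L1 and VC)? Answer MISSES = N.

MISSES = 5

0: 0x14e (blk 20, set 0) → MISS  vc=[]
1: 0x14c (blk 20, set 0) → L1-HIT  vc=[]
2: 0x1db (blk 29, set 1) → MISS  vc=[]
3: 0x5a (blk 5, set 1) → MISS  vc=[29]
4: 0x155 (blk 21, set 1) → MISS  vc=[29, 5]
5: 0x55 (blk 5, set 1) → VC-HIT  vc=[29, 21]
6: 0x1ce (blk 28, set 0) → MISS  vc=[29, 21, 20]
7: 0x1ce (blk 28, set 0) → L1-HIT  vc=[29, 21, 20]
8: 0x1ce (blk 28, set 0) → L1-HIT  vc=[29, 21, 20]
9: 0x142 (blk 20, set 0) → VC-HIT  vc=[29, 21, 28]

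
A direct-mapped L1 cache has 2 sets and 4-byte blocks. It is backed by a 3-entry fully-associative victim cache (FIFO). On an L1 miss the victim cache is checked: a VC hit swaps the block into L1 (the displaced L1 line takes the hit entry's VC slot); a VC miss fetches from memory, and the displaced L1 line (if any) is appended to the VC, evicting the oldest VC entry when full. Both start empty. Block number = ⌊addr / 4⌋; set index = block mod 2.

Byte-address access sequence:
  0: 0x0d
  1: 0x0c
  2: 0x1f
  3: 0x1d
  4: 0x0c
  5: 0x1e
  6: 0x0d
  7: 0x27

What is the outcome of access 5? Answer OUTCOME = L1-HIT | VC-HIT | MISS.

#0 0xd→b3/s1 MISS; vc=[]
#1 0xc→b3/s1 L1-HIT; vc=[]
#2 0x1f→b7/s1 MISS; vc=[3]
#3 0x1d→b7/s1 L1-HIT; vc=[3]
#4 0xc→b3/s1 VC-HIT; vc=[7]
#5 0x1e→b7/s1 VC-HIT; vc=[3]
#6 0xd→b3/s1 VC-HIT; vc=[7]
#7 0x27→b9/s1 MISS; vc=[7,3]

OUTCOME = VC-HIT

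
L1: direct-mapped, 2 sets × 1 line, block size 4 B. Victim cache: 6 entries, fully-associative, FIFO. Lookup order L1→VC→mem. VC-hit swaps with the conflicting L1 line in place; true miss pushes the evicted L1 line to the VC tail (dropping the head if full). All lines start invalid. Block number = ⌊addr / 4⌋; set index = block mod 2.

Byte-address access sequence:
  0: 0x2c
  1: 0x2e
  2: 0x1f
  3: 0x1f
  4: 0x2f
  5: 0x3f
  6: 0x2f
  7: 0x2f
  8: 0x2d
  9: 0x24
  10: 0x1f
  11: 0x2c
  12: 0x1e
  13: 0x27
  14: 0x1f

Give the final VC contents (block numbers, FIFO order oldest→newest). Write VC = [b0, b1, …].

VC = [9, 15, 11]

0: 0x2c (blk 11, set 1) → MISS  vc=[]
1: 0x2e (blk 11, set 1) → L1-HIT  vc=[]
2: 0x1f (blk 7, set 1) → MISS  vc=[11]
3: 0x1f (blk 7, set 1) → L1-HIT  vc=[11]
4: 0x2f (blk 11, set 1) → VC-HIT  vc=[7]
5: 0x3f (blk 15, set 1) → MISS  vc=[7, 11]
6: 0x2f (blk 11, set 1) → VC-HIT  vc=[7, 15]
7: 0x2f (blk 11, set 1) → L1-HIT  vc=[7, 15]
8: 0x2d (blk 11, set 1) → L1-HIT  vc=[7, 15]
9: 0x24 (blk 9, set 1) → MISS  vc=[7, 15, 11]
10: 0x1f (blk 7, set 1) → VC-HIT  vc=[9, 15, 11]
11: 0x2c (blk 11, set 1) → VC-HIT  vc=[9, 15, 7]
12: 0x1e (blk 7, set 1) → VC-HIT  vc=[9, 15, 11]
13: 0x27 (blk 9, set 1) → VC-HIT  vc=[7, 15, 11]
14: 0x1f (blk 7, set 1) → VC-HIT  vc=[9, 15, 11]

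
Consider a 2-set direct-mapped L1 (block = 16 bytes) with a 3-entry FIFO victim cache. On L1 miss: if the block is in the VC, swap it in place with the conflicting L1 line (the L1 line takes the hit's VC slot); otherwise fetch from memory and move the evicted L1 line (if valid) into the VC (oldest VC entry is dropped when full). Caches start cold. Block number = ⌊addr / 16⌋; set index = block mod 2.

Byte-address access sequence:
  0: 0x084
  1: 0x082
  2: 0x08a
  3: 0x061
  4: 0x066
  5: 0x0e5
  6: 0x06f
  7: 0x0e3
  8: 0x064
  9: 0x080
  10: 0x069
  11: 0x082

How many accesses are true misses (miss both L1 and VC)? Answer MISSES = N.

MISSES = 3

0: 0x84 (blk 8, set 0) → MISS  vc=[]
1: 0x82 (blk 8, set 0) → L1-HIT  vc=[]
2: 0x8a (blk 8, set 0) → L1-HIT  vc=[]
3: 0x61 (blk 6, set 0) → MISS  vc=[8]
4: 0x66 (blk 6, set 0) → L1-HIT  vc=[8]
5: 0xe5 (blk 14, set 0) → MISS  vc=[8, 6]
6: 0x6f (blk 6, set 0) → VC-HIT  vc=[8, 14]
7: 0xe3 (blk 14, set 0) → VC-HIT  vc=[8, 6]
8: 0x64 (blk 6, set 0) → VC-HIT  vc=[8, 14]
9: 0x80 (blk 8, set 0) → VC-HIT  vc=[6, 14]
10: 0x69 (blk 6, set 0) → VC-HIT  vc=[8, 14]
11: 0x82 (blk 8, set 0) → VC-HIT  vc=[6, 14]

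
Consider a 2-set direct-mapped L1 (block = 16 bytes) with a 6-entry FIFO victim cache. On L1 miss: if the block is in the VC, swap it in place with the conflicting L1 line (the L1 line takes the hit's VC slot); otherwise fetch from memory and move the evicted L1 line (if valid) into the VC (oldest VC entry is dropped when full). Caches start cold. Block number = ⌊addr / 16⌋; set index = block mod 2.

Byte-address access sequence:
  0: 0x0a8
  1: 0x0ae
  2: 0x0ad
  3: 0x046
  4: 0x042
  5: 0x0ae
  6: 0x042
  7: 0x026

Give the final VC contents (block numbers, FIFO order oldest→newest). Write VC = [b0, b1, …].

VC = [10, 4]

0: 0xa8 (blk 10, set 0) → MISS  vc=[]
1: 0xae (blk 10, set 0) → L1-HIT  vc=[]
2: 0xad (blk 10, set 0) → L1-HIT  vc=[]
3: 0x46 (blk 4, set 0) → MISS  vc=[10]
4: 0x42 (blk 4, set 0) → L1-HIT  vc=[10]
5: 0xae (blk 10, set 0) → VC-HIT  vc=[4]
6: 0x42 (blk 4, set 0) → VC-HIT  vc=[10]
7: 0x26 (blk 2, set 0) → MISS  vc=[10, 4]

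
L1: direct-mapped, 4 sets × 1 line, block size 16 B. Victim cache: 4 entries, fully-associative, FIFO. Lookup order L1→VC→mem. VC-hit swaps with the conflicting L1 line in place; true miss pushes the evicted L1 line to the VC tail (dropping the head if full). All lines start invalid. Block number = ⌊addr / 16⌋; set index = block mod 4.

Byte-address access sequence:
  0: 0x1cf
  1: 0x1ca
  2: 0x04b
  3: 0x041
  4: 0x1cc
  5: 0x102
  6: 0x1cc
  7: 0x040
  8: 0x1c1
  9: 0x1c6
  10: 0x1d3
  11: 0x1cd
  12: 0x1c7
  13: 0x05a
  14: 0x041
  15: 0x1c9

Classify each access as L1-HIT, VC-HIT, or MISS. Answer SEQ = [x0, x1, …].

SEQ = [MISS, L1-HIT, MISS, L1-HIT, VC-HIT, MISS, VC-HIT, VC-HIT, VC-HIT, L1-HIT, MISS, L1-HIT, L1-HIT, MISS, VC-HIT, VC-HIT]

0: 0x1cf (blk 28, set 0) → MISS  vc=[]
1: 0x1ca (blk 28, set 0) → L1-HIT  vc=[]
2: 0x4b (blk 4, set 0) → MISS  vc=[28]
3: 0x41 (blk 4, set 0) → L1-HIT  vc=[28]
4: 0x1cc (blk 28, set 0) → VC-HIT  vc=[4]
5: 0x102 (blk 16, set 0) → MISS  vc=[4, 28]
6: 0x1cc (blk 28, set 0) → VC-HIT  vc=[4, 16]
7: 0x40 (blk 4, set 0) → VC-HIT  vc=[28, 16]
8: 0x1c1 (blk 28, set 0) → VC-HIT  vc=[4, 16]
9: 0x1c6 (blk 28, set 0) → L1-HIT  vc=[4, 16]
10: 0x1d3 (blk 29, set 1) → MISS  vc=[4, 16]
11: 0x1cd (blk 28, set 0) → L1-HIT  vc=[4, 16]
12: 0x1c7 (blk 28, set 0) → L1-HIT  vc=[4, 16]
13: 0x5a (blk 5, set 1) → MISS  vc=[4, 16, 29]
14: 0x41 (blk 4, set 0) → VC-HIT  vc=[28, 16, 29]
15: 0x1c9 (blk 28, set 0) → VC-HIT  vc=[4, 16, 29]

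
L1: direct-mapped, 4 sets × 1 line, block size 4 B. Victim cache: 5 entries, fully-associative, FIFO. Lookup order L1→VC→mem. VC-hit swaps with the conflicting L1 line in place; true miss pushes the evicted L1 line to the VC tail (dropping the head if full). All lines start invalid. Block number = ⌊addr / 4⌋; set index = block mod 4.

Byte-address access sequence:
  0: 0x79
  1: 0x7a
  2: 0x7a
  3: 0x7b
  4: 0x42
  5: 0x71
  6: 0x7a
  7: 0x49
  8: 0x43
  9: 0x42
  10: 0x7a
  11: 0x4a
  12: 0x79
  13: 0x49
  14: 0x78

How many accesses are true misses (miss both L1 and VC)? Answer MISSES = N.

0: 0x79 (blk 30, set 2) → MISS  vc=[]
1: 0x7a (blk 30, set 2) → L1-HIT  vc=[]
2: 0x7a (blk 30, set 2) → L1-HIT  vc=[]
3: 0x7b (blk 30, set 2) → L1-HIT  vc=[]
4: 0x42 (blk 16, set 0) → MISS  vc=[]
5: 0x71 (blk 28, set 0) → MISS  vc=[16]
6: 0x7a (blk 30, set 2) → L1-HIT  vc=[16]
7: 0x49 (blk 18, set 2) → MISS  vc=[16, 30]
8: 0x43 (blk 16, set 0) → VC-HIT  vc=[28, 30]
9: 0x42 (blk 16, set 0) → L1-HIT  vc=[28, 30]
10: 0x7a (blk 30, set 2) → VC-HIT  vc=[28, 18]
11: 0x4a (blk 18, set 2) → VC-HIT  vc=[28, 30]
12: 0x79 (blk 30, set 2) → VC-HIT  vc=[28, 18]
13: 0x49 (blk 18, set 2) → VC-HIT  vc=[28, 30]
14: 0x78 (blk 30, set 2) → VC-HIT  vc=[28, 18]

MISSES = 4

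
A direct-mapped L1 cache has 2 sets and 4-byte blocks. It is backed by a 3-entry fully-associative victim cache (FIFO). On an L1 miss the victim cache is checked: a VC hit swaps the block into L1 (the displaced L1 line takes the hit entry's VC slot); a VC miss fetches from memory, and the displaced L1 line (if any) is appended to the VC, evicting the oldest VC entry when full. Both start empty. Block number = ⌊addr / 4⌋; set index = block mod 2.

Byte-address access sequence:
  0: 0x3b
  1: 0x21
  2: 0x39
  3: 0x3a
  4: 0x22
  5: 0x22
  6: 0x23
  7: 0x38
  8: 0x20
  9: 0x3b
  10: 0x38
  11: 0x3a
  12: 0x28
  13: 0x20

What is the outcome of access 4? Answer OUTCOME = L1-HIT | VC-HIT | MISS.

0: 0x3b (blk 14, set 0) → MISS  vc=[]
1: 0x21 (blk 8, set 0) → MISS  vc=[14]
2: 0x39 (blk 14, set 0) → VC-HIT  vc=[8]
3: 0x3a (blk 14, set 0) → L1-HIT  vc=[8]
4: 0x22 (blk 8, set 0) → VC-HIT  vc=[14]
5: 0x22 (blk 8, set 0) → L1-HIT  vc=[14]
6: 0x23 (blk 8, set 0) → L1-HIT  vc=[14]
7: 0x38 (blk 14, set 0) → VC-HIT  vc=[8]
8: 0x20 (blk 8, set 0) → VC-HIT  vc=[14]
9: 0x3b (blk 14, set 0) → VC-HIT  vc=[8]
10: 0x38 (blk 14, set 0) → L1-HIT  vc=[8]
11: 0x3a (blk 14, set 0) → L1-HIT  vc=[8]
12: 0x28 (blk 10, set 0) → MISS  vc=[8, 14]
13: 0x20 (blk 8, set 0) → VC-HIT  vc=[10, 14]

OUTCOME = VC-HIT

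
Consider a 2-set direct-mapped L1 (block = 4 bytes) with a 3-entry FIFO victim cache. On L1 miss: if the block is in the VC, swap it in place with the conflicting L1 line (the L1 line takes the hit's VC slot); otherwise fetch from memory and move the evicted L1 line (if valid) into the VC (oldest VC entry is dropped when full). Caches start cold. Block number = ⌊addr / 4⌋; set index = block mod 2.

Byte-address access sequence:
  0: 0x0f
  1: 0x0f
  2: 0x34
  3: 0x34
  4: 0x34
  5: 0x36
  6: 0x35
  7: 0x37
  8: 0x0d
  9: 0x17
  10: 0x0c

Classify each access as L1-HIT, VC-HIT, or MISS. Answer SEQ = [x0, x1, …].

SEQ = [MISS, L1-HIT, MISS, L1-HIT, L1-HIT, L1-HIT, L1-HIT, L1-HIT, VC-HIT, MISS, VC-HIT]

#0 0xf→b3/s1 MISS; vc=[]
#1 0xf→b3/s1 L1-HIT; vc=[]
#2 0x34→b13/s1 MISS; vc=[3]
#3 0x34→b13/s1 L1-HIT; vc=[3]
#4 0x34→b13/s1 L1-HIT; vc=[3]
#5 0x36→b13/s1 L1-HIT; vc=[3]
#6 0x35→b13/s1 L1-HIT; vc=[3]
#7 0x37→b13/s1 L1-HIT; vc=[3]
#8 0xd→b3/s1 VC-HIT; vc=[13]
#9 0x17→b5/s1 MISS; vc=[13,3]
#10 0xc→b3/s1 VC-HIT; vc=[13,5]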